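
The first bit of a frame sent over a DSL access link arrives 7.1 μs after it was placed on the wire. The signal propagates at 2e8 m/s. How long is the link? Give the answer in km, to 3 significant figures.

1.42 km

d = s × t_prop = 200000000 × 7.1e-06 = 1.42 km.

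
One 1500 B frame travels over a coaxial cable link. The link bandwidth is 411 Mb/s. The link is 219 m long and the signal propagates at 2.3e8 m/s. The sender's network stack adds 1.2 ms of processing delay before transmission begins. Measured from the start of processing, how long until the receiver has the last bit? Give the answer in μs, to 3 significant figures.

L = 1500 × 8 = 12000 bits.
Transmission delay = L/R = 12000 / 411000000 = 29.1971 μs.
Propagation delay = d/s = 219 m / 2.3e+08 m/s = 0.952174 μs.
Plus processing delay 1.2 ms = 1200 μs.
Total = 1230 μs.

1230 μs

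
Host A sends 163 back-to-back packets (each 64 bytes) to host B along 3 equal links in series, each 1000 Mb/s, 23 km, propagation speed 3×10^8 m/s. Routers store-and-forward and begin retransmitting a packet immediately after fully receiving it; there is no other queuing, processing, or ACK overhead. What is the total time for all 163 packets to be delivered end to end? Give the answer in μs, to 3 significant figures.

314 μs

Per-hop transmission t_tx = L/R = 512/1000000000 = 0.512 μs.
Per-hop propagation t_prop = 23000/300000000 = 76.6667 μs.
Pipeline fill: first packet needs 3·t_tx to clear all hops; remaining 162 packets each add one t_tx.
Total = (3+163-1)·t_tx + 3·t_prop = 165·0.512 + 3·76.6667 = 314 μs.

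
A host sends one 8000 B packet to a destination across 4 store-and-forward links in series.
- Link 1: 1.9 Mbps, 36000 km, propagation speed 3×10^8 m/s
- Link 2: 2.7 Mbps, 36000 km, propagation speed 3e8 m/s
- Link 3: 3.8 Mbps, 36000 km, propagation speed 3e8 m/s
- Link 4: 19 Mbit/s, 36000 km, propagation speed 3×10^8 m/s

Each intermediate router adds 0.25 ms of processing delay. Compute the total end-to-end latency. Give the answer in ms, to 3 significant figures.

558 ms

L = 8000 × 8 = 64000 bits.
Transmission delays (L/R per hop): 33.6842, 23.7037, 16.8421, 3.36842 ms; sum = 77.5984 ms.
Propagation delays (d/s per hop): 120, 120, 120, 120 ms; sum = 480 ms.
Processing at 3 router(s): 3 × 0.25 ms = 0.75 ms.
End-to-end = 558 ms.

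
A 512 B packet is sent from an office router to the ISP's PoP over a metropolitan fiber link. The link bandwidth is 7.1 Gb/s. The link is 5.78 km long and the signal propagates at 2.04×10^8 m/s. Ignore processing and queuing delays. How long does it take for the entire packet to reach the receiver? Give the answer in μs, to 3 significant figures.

L = 512 × 8 = 4096 bits.
Transmission delay = L/R = 4096 / 7100000000 = 0.576901 μs.
Propagation delay = d/s = 5780 m / 204000000 m/s = 28.3333 μs.
Total = 28.9 μs.

28.9 μs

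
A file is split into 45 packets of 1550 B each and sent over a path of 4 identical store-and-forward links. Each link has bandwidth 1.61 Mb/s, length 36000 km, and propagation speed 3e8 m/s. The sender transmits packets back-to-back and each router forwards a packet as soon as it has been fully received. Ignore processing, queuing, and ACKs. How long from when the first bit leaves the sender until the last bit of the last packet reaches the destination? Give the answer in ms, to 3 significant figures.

Per-hop transmission t_tx = L/R = 12400/1610000 = 7.70186 ms.
Per-hop propagation t_prop = 36000000/300000000 = 120 ms.
Pipeline fill: first packet needs 4·t_tx to clear all hops; remaining 44 packets each add one t_tx.
Total = (4+45-1)·t_tx + 4·t_prop = 48·7.70186 + 4·120 = 850 ms.

850 ms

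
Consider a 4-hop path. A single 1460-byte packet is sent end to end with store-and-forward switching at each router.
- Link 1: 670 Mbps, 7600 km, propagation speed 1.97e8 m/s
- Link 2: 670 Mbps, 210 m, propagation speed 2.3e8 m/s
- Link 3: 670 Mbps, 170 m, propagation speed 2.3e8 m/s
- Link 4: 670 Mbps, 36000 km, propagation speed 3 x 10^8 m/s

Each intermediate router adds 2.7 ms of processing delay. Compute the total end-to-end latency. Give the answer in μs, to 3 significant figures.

L = 1460 × 8 = 11680 bits.
Transmission delay per hop = L/R = 11680/670000000 = 17.4328 μs; 4 hops → 69.7313 μs.
Propagation delays (d/s per hop): 38578.7, 0.913043, 0.73913, 120000 μs; sum = 158580 μs.
Processing at 3 router(s): 3 × 2.7 ms = 8100 μs.
End-to-end = 167000 μs.

167000 μs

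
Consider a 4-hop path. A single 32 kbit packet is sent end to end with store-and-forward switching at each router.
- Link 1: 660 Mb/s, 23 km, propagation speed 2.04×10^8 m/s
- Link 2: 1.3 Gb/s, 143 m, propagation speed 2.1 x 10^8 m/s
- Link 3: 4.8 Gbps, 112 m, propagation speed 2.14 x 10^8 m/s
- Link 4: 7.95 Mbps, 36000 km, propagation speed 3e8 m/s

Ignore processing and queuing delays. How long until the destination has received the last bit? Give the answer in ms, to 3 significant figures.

L = 32000 bits.
Transmission delays (L/R per hop): 0.0484848, 0.0246154, 0.00666667, 4.02516 ms; sum = 4.10492 ms.
Propagation delays (d/s per hop): 0.112745, 0.000680952, 0.000523364, 120 ms; sum = 120.114 ms.
End-to-end = 124 ms.

124 ms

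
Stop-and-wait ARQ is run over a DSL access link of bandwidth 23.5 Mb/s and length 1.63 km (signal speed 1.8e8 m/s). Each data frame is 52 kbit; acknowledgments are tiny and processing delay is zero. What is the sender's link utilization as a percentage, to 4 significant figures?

t_tx = L/R = 52000/23500000 = 0.00221277 s.
t_prop = 1630/180000000 = 9.05556e-06 s; RTT = 1.81111e-05 s.
Cycle = t_tx + RTT = 0.00223088 s.
Utilization = t_tx / cycle = 0.00221277/0.00223088 = 99.19 %.

99.19 %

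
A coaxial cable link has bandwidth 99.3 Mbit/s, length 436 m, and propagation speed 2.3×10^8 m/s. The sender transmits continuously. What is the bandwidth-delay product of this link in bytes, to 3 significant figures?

23.5 bytes

Propagation delay = 436 / 2.3e+08 = 1.89565e-06 s.
BDP = R × t_prop = 99300000 × 1.89565e-06 = 188.238 bits.
In bytes: 188.238/8 = 23.5 bytes.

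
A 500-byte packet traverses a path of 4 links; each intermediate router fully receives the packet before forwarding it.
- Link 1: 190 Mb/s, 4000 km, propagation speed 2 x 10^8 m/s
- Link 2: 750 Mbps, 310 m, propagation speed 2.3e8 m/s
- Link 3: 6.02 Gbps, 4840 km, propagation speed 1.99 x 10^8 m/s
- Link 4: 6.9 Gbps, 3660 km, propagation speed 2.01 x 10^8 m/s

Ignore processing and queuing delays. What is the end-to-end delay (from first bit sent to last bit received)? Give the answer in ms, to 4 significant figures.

62.56 ms

L = 500 × 8 = 4000 bits.
Transmission delays (L/R per hop): 0.0210526, 0.00533333, 0.000664452, 0.00057971 ms; sum = 0.0276301 ms.
Propagation delays (d/s per hop): 20, 0.00134783, 24.3216, 18.209 ms; sum = 62.5319 ms.
End-to-end = 62.56 ms.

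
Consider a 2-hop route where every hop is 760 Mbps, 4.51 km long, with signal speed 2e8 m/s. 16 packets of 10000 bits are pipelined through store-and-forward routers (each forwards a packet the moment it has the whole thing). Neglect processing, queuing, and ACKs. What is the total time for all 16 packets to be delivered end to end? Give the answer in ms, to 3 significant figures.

0.269 ms

Per-hop transmission t_tx = L/R = 10000/760000000 = 0.0131579 ms.
Per-hop propagation t_prop = 4510/200000000 = 0.02255 ms.
Pipeline fill: first packet needs 2·t_tx to clear all hops; remaining 15 packets each add one t_tx.
Total = (2+16-1)·t_tx + 2·t_prop = 17·0.0131579 + 2·0.02255 = 0.269 ms.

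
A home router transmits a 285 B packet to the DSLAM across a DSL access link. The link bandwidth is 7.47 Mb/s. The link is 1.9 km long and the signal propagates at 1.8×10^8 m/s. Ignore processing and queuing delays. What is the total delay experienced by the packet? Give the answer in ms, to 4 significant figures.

0.3158 ms

L = 285 × 8 = 2280 bits.
Transmission delay = L/R = 2280 / 7470000 = 0.305221 ms.
Propagation delay = d/s = 1900 m / 180000000 m/s = 0.0105556 ms.
Total = 0.3158 ms.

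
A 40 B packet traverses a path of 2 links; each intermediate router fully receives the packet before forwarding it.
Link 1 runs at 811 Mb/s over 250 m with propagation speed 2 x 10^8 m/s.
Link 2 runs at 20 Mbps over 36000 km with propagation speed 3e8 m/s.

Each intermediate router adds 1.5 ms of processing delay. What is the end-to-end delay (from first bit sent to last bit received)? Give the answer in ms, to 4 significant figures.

121.5 ms

L = 40 × 8 = 320 bits.
Transmission delays (L/R per hop): 0.000394575, 0.016 ms; sum = 0.0163946 ms.
Propagation delays (d/s per hop): 0.00125, 120 ms; sum = 120.001 ms.
Processing at 1 router(s): 1 × 1.5 ms = 1.5 ms.
End-to-end = 121.5 ms.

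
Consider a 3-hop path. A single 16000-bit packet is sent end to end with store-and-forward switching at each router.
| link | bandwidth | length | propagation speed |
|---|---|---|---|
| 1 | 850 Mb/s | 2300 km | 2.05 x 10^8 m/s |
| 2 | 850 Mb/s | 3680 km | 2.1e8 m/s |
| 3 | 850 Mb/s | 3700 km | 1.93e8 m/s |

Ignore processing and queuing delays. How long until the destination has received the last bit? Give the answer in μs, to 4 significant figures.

47970 μs

Transmission delay per hop = L/R = 16000/850000000 = 18.8235 μs; 3 hops → 56.4706 μs.
Propagation delays (d/s per hop): 11219.5, 17523.8, 19171 μs; sum = 47914.3 μs.
End-to-end = 47970 μs.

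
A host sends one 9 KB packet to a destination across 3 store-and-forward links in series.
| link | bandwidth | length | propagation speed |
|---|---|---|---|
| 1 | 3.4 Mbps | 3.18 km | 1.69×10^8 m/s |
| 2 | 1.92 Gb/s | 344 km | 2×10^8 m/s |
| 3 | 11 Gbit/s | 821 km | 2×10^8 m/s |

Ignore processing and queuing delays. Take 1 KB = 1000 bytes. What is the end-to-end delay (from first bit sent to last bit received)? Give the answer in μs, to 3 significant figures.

27100 μs

L = 72000 bits.
Transmission delays (L/R per hop): 21176.5, 37.5, 6.54545 μs; sum = 21220.5 μs.
Propagation delays (d/s per hop): 18.8166, 1720, 4105 μs; sum = 5843.82 μs.
End-to-end = 27100 μs.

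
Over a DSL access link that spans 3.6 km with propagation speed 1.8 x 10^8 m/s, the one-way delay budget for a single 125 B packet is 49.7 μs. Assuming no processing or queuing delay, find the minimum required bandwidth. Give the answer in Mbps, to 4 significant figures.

L = 1000 bits.
Propagation delay = 3600 / 180000000 = 20 μs.
Transmission budget = 49.7 − 20 = 29.7 μs.
R ≥ L / t_tx = 1000 bits / 2.97e-05 s = 33.67 Mbps.

33.67 Mbps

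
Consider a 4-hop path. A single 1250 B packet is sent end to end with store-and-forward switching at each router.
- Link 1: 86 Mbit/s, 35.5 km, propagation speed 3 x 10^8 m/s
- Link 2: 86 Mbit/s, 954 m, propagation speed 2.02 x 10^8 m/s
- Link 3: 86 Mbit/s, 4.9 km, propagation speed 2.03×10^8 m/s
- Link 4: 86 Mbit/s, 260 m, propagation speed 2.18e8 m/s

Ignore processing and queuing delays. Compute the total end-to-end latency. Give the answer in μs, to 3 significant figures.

614 μs

L = 1250 × 8 = 10000 bits.
Transmission delay per hop = L/R = 10000/86000000 = 116.279 μs; 4 hops → 465.116 μs.
Propagation delays (d/s per hop): 118.333, 4.72277, 24.1379, 1.19266 μs; sum = 148.387 μs.
End-to-end = 614 μs.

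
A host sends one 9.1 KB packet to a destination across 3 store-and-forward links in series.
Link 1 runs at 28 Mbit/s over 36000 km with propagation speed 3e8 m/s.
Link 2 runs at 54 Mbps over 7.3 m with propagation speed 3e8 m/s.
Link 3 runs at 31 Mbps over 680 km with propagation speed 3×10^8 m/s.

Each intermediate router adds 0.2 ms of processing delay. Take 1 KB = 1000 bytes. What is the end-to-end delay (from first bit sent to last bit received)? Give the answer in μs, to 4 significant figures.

129000 μs

L = 72800 bits.
Transmission delays (L/R per hop): 2600, 1348.15, 2348.39 μs; sum = 6296.54 μs.
Propagation delays (d/s per hop): 120000, 0.0243333, 2266.67 μs; sum = 122267 μs.
Processing at 2 router(s): 2 × 0.2 ms = 400 μs.
End-to-end = 129000 μs.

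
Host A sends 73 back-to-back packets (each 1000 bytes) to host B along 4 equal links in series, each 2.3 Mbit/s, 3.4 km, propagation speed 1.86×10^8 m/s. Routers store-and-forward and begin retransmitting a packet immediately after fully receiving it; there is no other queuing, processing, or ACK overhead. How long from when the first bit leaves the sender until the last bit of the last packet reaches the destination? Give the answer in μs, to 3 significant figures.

Per-hop transmission t_tx = L/R = 8000/2300000 = 3478.26 μs.
Per-hop propagation t_prop = 3400/186000000 = 18.2796 μs.
Pipeline fill: first packet needs 4·t_tx to clear all hops; remaining 72 packets each add one t_tx.
Total = (4+73-1)·t_tx + 4·t_prop = 76·3478.26 + 4·18.2796 = 264000 μs.

264000 μs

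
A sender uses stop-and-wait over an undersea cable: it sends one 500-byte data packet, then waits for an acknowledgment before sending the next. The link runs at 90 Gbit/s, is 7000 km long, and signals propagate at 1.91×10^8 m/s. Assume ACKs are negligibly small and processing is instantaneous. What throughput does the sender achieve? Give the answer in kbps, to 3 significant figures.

54.6 kbps

t_tx = L/R = 4000/90000000000 = 4.44444e-08 s.
t_prop = 7000000/191000000 = 0.0366492 s; RTT = 0.0732984 s.
Cycle = t_tx + RTT = 0.0732985 s.
Throughput = L / cycle = 4000 / 0.0732985 = 54.6 kbps.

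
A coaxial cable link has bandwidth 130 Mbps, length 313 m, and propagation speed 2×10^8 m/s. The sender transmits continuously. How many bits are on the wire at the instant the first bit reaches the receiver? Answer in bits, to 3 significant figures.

203 bits

Propagation delay = 313 / 200000000 = 1.565e-06 s.
BDP = R × t_prop = 130000000 × 1.565e-06 = 203.45 bits.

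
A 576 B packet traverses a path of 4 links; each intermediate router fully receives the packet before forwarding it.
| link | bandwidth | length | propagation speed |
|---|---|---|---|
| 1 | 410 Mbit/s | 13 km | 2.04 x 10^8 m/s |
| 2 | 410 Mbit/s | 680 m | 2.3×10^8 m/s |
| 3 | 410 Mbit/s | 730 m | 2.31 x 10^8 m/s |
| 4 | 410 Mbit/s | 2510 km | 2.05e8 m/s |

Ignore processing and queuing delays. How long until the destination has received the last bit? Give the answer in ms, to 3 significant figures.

12.4 ms

L = 576 × 8 = 4608 bits.
Transmission delay per hop = L/R = 4608/410000000 = 0.011239 ms; 4 hops → 0.0449561 ms.
Propagation delays (d/s per hop): 0.0637255, 0.00295652, 0.00316017, 12.2439 ms; sum = 12.3137 ms.
End-to-end = 12.4 ms.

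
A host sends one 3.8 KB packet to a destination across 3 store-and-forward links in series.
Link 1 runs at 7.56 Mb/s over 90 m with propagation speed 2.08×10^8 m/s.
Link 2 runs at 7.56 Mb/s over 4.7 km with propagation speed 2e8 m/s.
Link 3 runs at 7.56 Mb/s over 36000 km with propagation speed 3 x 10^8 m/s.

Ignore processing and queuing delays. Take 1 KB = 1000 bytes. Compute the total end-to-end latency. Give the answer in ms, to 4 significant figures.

L = 30400 bits.
Transmission delay per hop = L/R = 30400/7560000 = 4.02116 ms; 3 hops → 12.0635 ms.
Propagation delays (d/s per hop): 0.000432692, 0.0235, 120 ms; sum = 120.024 ms.
End-to-end = 132.1 ms.

132.1 ms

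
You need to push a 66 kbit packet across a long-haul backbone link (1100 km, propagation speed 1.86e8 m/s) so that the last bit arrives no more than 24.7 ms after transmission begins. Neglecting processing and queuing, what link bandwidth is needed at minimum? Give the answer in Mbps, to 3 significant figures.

3.51 Mbps

Propagation delay = 1100000 / 186000000 = 5.91398 ms.
Transmission budget = 24.7 − 5.91398 = 18.786 ms.
R ≥ L / t_tx = 66000 bits / 0.018786 s = 3.51 Mbps.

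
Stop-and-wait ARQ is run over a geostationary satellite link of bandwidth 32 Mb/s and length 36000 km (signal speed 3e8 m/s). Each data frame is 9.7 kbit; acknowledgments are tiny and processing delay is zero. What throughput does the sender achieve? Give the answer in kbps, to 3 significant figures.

40.4 kbps

t_tx = L/R = 9700/32000000 = 0.000303125 s.
t_prop = 36000000/300000000 = 0.12 s; RTT = 0.24 s.
Cycle = t_tx + RTT = 0.240303 s.
Throughput = L / cycle = 9700 / 0.240303 = 40.4 kbps.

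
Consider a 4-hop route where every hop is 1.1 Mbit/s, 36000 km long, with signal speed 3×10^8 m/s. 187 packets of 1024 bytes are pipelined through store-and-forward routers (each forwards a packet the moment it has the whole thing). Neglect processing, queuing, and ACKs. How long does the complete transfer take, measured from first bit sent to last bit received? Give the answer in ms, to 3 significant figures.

Per-hop transmission t_tx = L/R = 8192/1100000 = 7.44727 ms.
Per-hop propagation t_prop = 36000000/300000000 = 120 ms.
Pipeline fill: first packet needs 4·t_tx to clear all hops; remaining 186 packets each add one t_tx.
Total = (4+187-1)·t_tx + 4·t_prop = 190·7.44727 + 4·120 = 1890 ms.

1890 ms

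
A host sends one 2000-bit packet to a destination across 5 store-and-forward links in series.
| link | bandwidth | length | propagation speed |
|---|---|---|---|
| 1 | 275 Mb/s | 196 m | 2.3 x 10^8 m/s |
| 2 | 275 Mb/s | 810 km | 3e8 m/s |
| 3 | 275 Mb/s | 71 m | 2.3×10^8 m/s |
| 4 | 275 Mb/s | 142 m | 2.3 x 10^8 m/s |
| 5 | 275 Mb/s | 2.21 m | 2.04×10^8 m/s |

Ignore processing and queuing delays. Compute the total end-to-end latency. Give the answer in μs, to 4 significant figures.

Transmission delay per hop = L/R = 2000/275000000 = 7.27273 μs; 5 hops → 36.3636 μs.
Propagation delays (d/s per hop): 0.852174, 2700, 0.308696, 0.617391, 0.0108333 μs; sum = 2701.79 μs.
End-to-end = 2738 μs.

2738 μs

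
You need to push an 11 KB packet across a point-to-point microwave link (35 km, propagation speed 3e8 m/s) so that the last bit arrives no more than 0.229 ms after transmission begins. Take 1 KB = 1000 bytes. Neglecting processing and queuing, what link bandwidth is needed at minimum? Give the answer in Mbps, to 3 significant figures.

L = 88000 bits.
Propagation delay = 35000 / 300000000 = 0.116667 ms.
Transmission budget = 0.229 − 0.116667 = 0.112333 ms.
R ≥ L / t_tx = 88000 bits / 0.000112333 s = 783 Mbps.

783 Mbps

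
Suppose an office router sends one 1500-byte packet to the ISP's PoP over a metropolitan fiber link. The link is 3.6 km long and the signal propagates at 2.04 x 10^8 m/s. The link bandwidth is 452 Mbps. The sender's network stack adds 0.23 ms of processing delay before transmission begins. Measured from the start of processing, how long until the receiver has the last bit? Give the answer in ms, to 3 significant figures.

0.274 ms

L = 1500 × 8 = 12000 bits.
Transmission delay = L/R = 12000 / 452000000 = 0.0265487 ms.
Propagation delay = d/s = 3600 m / 204000000 m/s = 0.0176471 ms.
Plus processing delay 0.23 ms = 0.23 ms.
Total = 0.274 ms.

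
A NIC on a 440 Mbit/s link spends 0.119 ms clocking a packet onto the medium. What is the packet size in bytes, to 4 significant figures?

6545 bytes

L = R × t_tx = 440000000 b/s × 0.000119 s = 52360 bits.
In bytes: 52360 / 8 = 6545 bytes.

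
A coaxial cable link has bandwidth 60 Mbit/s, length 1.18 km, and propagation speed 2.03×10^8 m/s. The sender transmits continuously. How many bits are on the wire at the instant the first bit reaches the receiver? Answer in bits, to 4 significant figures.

348.8 bits

Propagation delay = 1180 / 2.03e+08 = 5.81281e-06 s.
BDP = R × t_prop = 60000000 × 5.81281e-06 = 348.768 bits.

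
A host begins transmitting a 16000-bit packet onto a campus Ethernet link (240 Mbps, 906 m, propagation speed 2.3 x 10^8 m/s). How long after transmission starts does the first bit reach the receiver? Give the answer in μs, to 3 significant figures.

3.94 μs

First bit experiences only propagation delay: d/s = 906/2.3e+08 = 3.94 μs.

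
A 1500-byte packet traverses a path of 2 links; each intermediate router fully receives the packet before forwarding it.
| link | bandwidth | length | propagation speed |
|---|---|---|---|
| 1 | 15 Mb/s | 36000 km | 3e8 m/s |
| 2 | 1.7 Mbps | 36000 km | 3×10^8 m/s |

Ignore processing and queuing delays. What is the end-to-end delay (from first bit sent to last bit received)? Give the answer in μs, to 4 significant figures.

L = 1500 × 8 = 12000 bits.
Transmission delays (L/R per hop): 800, 7058.82 μs; sum = 7858.82 μs.
Propagation delays (d/s per hop): 120000, 120000 μs; sum = 240000 μs.
End-to-end = 247900 μs.

247900 μs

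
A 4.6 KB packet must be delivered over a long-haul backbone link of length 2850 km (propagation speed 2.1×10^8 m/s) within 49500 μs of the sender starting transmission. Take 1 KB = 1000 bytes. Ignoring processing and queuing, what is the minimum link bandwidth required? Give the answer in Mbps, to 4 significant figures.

1.024 Mbps

L = 36800 bits.
Propagation delay = 2850000 / 210000000 = 13571.4 μs.
Transmission budget = 49500 − 13571.4 = 35928.6 μs.
R ≥ L / t_tx = 36800 bits / 0.0359286 s = 1.024 Mbps.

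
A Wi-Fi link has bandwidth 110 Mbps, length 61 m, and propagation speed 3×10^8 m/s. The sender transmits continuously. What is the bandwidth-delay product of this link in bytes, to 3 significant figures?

2.80 bytes

Propagation delay = 61 / 300000000 = 2.03333e-07 s.
BDP = R × t_prop = 110000000 × 2.03333e-07 = 22.3667 bits.
In bytes: 22.3667/8 = 2.80 bytes.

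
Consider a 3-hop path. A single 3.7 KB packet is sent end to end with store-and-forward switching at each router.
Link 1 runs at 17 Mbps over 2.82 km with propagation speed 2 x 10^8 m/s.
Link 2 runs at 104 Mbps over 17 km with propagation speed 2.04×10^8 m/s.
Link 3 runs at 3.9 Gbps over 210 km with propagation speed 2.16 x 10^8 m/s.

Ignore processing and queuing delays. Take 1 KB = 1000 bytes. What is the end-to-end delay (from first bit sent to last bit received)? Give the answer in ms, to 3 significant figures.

3.10 ms

L = 29600 bits.
Transmission delays (L/R per hop): 1.74118, 0.284615, 0.00758974 ms; sum = 2.03338 ms.
Propagation delays (d/s per hop): 0.0141, 0.0833333, 0.972222 ms; sum = 1.06966 ms.
End-to-end = 3.10 ms.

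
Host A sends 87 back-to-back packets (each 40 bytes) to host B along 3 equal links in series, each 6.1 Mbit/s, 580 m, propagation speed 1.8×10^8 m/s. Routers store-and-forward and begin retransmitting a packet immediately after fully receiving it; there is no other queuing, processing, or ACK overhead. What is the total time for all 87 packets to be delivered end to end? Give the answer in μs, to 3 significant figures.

4680 μs

Per-hop transmission t_tx = L/R = 320/6100000 = 52.459 μs.
Per-hop propagation t_prop = 580/180000000 = 3.22222 μs.
Pipeline fill: first packet needs 3·t_tx to clear all hops; remaining 86 packets each add one t_tx.
Total = (3+87-1)·t_tx + 3·t_prop = 89·52.459 + 3·3.22222 = 4680 μs.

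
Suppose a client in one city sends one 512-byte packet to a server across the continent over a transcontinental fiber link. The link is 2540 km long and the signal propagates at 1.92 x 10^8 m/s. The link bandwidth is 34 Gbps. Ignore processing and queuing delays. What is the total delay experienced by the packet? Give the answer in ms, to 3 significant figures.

13.2 ms

L = 512 × 8 = 4096 bits.
Transmission delay = L/R = 4096 / 34000000000 = 0.000120471 ms.
Propagation delay = d/s = 2540000 m / 192000000 m/s = 13.2292 ms.
Total = 13.2 ms.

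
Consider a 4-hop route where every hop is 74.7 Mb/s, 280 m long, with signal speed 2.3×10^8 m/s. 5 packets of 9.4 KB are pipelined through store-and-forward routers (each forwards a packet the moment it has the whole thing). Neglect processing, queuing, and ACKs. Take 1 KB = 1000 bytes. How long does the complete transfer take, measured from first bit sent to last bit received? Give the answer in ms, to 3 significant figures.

Per-hop transmission t_tx = L/R = 75200/74700000 = 1.00669 ms.
Per-hop propagation t_prop = 280/2.3e+08 = 0.00121739 ms.
Pipeline fill: first packet needs 4·t_tx to clear all hops; remaining 4 packets each add one t_tx.
Total = (4+5-1)·t_tx + 4·t_prop = 8·1.00669 + 4·0.00121739 = 8.06 ms.

8.06 ms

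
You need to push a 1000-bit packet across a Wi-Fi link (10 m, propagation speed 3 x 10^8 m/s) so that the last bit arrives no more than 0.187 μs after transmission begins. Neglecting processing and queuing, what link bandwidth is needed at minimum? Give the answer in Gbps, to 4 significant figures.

Propagation delay = 10 / 300000000 = 0.0333333 μs.
Transmission budget = 0.187 − 0.0333333 = 0.153667 μs.
R ≥ L / t_tx = 1000 bits / 1.53667e-07 s = 6.508 Gbps.

6.508 Gbps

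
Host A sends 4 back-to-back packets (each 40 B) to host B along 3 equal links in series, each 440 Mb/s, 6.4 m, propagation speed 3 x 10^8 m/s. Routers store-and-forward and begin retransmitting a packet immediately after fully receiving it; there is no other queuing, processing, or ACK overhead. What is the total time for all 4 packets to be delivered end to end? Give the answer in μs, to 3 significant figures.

4.43 μs

Per-hop transmission t_tx = L/R = 320/440000000 = 0.727273 μs.
Per-hop propagation t_prop = 6.4/300000000 = 0.0213333 μs.
Pipeline fill: first packet needs 3·t_tx to clear all hops; remaining 3 packets each add one t_tx.
Total = (3+4-1)·t_tx + 3·t_prop = 6·0.727273 + 3·0.0213333 = 4.43 μs.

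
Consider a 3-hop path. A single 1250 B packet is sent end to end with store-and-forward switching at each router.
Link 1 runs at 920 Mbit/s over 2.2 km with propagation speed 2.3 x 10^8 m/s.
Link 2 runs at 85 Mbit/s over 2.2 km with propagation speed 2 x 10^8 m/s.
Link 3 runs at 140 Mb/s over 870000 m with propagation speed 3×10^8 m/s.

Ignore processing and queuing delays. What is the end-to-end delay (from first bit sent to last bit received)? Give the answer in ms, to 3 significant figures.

3.12 ms

L = 1250 × 8 = 10000 bits.
Transmission delays (L/R per hop): 0.0108696, 0.117647, 0.0714286 ms; sum = 0.199945 ms.
Propagation delays (d/s per hop): 0.00956522, 0.011, 2.9 ms; sum = 2.92057 ms.
End-to-end = 3.12 ms.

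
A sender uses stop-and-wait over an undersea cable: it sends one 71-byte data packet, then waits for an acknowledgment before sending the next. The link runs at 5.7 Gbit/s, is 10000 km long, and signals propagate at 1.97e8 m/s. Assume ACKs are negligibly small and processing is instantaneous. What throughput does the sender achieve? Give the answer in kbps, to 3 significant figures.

t_tx = L/R = 568/5700000000 = 9.96491e-08 s.
t_prop = 10000000/197000000 = 0.0507614 s; RTT = 0.101523 s.
Cycle = t_tx + RTT = 0.101523 s.
Throughput = L / cycle = 568 / 0.101523 = 5.59 kbps.

5.59 kbps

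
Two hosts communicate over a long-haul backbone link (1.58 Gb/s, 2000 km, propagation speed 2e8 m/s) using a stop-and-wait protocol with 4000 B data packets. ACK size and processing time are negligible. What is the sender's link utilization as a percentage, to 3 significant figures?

0.101 %

t_tx = L/R = 32000/1580000000 = 2.02532e-05 s.
t_prop = 2000000/200000000 = 0.01 s; RTT = 0.02 s.
Cycle = t_tx + RTT = 0.0200203 s.
Utilization = t_tx / cycle = 2.02532e-05/0.0200203 = 0.101 %.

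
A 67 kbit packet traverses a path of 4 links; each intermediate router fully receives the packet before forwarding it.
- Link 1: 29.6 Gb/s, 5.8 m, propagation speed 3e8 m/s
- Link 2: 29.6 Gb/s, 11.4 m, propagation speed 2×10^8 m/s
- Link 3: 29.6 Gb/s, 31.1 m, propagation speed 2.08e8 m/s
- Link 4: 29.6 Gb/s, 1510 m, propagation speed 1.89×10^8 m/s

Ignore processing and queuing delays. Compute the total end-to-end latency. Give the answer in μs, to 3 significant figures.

L = 67000 bits.
Transmission delay per hop = L/R = 67000/29600000000 = 2.26351 μs; 4 hops → 9.05405 μs.
Propagation delays (d/s per hop): 0.0193333, 0.057, 0.149519, 7.98942 μs; sum = 8.21527 μs.
End-to-end = 17.3 μs.

17.3 μs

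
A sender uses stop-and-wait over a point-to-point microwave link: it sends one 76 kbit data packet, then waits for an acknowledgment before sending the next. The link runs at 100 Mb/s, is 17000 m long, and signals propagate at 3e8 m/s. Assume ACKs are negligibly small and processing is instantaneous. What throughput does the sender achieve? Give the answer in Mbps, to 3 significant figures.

t_tx = L/R = 76000/100000000 = 0.00076 s.
t_prop = 17000/300000000 = 5.66667e-05 s; RTT = 0.000113333 s.
Cycle = t_tx + RTT = 0.000873333 s.
Throughput = L / cycle = 76000 / 0.000873333 = 87.0 Mbps.

87.0 Mbps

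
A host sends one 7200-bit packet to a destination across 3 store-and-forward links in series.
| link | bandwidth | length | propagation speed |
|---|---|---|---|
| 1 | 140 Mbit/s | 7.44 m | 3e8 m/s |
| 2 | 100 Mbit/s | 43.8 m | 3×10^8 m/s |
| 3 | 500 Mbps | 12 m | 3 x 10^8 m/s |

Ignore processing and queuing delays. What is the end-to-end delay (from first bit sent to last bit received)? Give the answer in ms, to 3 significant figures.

0.138 ms

Transmission delays (L/R per hop): 0.0514286, 0.072, 0.0144 ms; sum = 0.137829 ms.
Propagation delays (d/s per hop): 2.48e-05, 0.000146, 4e-05 ms; sum = 0.0002108 ms.
End-to-end = 0.138 ms.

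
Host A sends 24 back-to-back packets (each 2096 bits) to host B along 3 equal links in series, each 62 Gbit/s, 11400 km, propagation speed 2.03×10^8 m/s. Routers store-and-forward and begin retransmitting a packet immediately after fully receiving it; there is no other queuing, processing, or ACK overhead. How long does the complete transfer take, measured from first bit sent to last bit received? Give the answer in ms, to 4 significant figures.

168.5 ms

Per-hop transmission t_tx = L/R = 2096/62000000000 = 3.38065e-05 ms.
Per-hop propagation t_prop = 11400000/2.03e+08 = 56.1576 ms.
Pipeline fill: first packet needs 3·t_tx to clear all hops; remaining 23 packets each add one t_tx.
Total = (3+24-1)·t_tx + 3·t_prop = 26·3.38065e-05 + 3·56.1576 = 168.5 ms.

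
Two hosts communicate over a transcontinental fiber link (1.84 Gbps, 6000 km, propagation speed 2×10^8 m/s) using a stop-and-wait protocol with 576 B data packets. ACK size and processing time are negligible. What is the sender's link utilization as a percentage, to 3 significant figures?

t_tx = L/R = 4608/1840000000 = 2.50435e-06 s.
t_prop = 6000000/200000000 = 0.03 s; RTT = 0.06 s.
Cycle = t_tx + RTT = 0.0600025 s.
Utilization = t_tx / cycle = 2.50435e-06/0.0600025 = 0.00417 %.

0.00417 %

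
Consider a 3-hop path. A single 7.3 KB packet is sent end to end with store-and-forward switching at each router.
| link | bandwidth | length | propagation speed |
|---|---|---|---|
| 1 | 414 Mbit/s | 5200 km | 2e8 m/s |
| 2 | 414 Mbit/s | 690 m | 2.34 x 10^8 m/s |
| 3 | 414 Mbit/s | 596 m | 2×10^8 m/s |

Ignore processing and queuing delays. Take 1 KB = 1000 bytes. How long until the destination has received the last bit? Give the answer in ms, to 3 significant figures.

26.4 ms

L = 58400 bits.
Transmission delay per hop = L/R = 58400/414000000 = 0.141063 ms; 3 hops → 0.423188 ms.
Propagation delays (d/s per hop): 26, 0.00294872, 0.00298 ms; sum = 26.0059 ms.
End-to-end = 26.4 ms.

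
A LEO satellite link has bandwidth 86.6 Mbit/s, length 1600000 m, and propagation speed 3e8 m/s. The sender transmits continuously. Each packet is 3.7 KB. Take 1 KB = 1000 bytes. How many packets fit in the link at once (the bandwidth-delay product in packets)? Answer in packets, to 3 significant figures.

15.6 packets

Propagation delay = 1600000 / 300000000 = 0.00533333 s.
BDP = R × t_prop = 86600000 × 0.00533333 = 461867 bits.
In packets of 29600 bits: 15.6 packets.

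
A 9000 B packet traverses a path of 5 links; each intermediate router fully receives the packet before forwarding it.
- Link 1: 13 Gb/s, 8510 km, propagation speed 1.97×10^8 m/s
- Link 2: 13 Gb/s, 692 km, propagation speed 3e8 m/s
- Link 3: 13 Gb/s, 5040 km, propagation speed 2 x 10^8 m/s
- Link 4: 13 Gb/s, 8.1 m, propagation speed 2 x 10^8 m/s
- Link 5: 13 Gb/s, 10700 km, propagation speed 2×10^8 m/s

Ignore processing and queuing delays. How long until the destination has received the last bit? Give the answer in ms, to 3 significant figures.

L = 9000 × 8 = 72000 bits.
Transmission delay per hop = L/R = 72000/13000000000 = 0.00553846 ms; 5 hops → 0.0276923 ms.
Propagation delays (d/s per hop): 43.198, 2.30667, 25.2, 4.05e-05, 53.5 ms; sum = 124.205 ms.
End-to-end = 124 ms.

124 ms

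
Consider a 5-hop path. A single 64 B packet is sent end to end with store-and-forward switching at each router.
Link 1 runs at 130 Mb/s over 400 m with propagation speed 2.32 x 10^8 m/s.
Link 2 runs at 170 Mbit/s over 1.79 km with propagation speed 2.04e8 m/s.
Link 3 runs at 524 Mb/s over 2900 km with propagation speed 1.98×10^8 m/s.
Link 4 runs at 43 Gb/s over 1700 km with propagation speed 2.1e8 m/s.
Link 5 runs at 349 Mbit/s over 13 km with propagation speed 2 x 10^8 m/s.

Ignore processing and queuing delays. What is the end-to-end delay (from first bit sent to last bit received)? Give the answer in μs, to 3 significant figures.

22800 μs

L = 64 × 8 = 512 bits.
Transmission delays (L/R per hop): 3.93846, 3.01176, 0.977099, 0.011907, 1.46705 μs; sum = 9.40628 μs.
Propagation delays (d/s per hop): 1.72414, 8.77451, 14646.5, 8095.24, 65 μs; sum = 22817.2 μs.
End-to-end = 22800 μs.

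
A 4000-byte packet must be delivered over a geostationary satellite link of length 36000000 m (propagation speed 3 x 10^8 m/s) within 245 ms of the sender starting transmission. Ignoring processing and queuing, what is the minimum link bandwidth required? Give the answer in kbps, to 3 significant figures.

256 kbps

L = 32000 bits.
Propagation delay = 36000000 / 300000000 = 120 ms.
Transmission budget = 245 − 120 = 125 ms.
R ≥ L / t_tx = 32000 bits / 0.125 s = 256 kbps.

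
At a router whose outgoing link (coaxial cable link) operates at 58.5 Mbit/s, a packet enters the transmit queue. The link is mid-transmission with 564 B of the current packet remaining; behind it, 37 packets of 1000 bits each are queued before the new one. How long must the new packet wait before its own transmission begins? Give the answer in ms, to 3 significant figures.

Each queued packet: L/R = 1000/58500000 = 0.017094 ms.
37 queued → 0.632479 ms.
Plus remaining 4512 bits of current packet: 0.0771282 ms.
Queuing delay = 0.710 ms.

0.710 ms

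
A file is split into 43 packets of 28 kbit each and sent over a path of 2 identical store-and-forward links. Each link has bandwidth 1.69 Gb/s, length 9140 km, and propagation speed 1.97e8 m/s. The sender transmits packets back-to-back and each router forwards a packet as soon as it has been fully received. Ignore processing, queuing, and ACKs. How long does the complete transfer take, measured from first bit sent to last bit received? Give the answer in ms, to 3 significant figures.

93.5 ms

Per-hop transmission t_tx = L/R = 28000/1690000000 = 0.016568 ms.
Per-hop propagation t_prop = 9140000/197000000 = 46.3959 ms.
Pipeline fill: first packet needs 2·t_tx to clear all hops; remaining 42 packets each add one t_tx.
Total = (2+43-1)·t_tx + 2·t_prop = 44·0.016568 + 2·46.3959 = 93.5 ms.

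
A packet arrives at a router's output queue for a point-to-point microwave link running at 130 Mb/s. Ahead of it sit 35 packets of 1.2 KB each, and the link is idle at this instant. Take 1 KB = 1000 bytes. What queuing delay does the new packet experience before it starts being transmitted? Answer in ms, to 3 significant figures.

2.58 ms

Each queued packet: L/R = 9600/130000000 = 0.0738462 ms.
35 queued → 2.58462 ms.
Queuing delay = 2.58 ms.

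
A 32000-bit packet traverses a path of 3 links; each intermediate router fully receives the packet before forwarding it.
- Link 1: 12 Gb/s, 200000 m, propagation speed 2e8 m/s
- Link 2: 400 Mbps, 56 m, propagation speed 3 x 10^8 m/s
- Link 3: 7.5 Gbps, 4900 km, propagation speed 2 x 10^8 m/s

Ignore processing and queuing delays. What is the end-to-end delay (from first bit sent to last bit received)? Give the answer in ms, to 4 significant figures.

Transmission delays (L/R per hop): 0.00266667, 0.08, 0.00426667 ms; sum = 0.0869333 ms.
Propagation delays (d/s per hop): 1, 0.000186667, 24.5 ms; sum = 25.5002 ms.
End-to-end = 25.59 ms.

25.59 ms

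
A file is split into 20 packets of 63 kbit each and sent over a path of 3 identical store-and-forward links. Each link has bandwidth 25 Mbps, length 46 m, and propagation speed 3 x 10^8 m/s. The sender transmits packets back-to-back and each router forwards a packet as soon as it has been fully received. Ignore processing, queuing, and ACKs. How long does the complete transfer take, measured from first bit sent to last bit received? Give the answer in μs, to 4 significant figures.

Per-hop transmission t_tx = L/R = 63000/25000000 = 2520 μs.
Per-hop propagation t_prop = 46/300000000 = 0.153333 μs.
Pipeline fill: first packet needs 3·t_tx to clear all hops; remaining 19 packets each add one t_tx.
Total = (3+20-1)·t_tx + 3·t_prop = 22·2520 + 3·0.153333 = 55440 μs.

55440 μs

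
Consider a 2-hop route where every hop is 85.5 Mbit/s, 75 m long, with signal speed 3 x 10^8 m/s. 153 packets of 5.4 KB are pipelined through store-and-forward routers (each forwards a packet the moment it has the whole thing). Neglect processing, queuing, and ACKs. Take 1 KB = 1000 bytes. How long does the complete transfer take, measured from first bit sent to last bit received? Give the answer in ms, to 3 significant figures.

77.8 ms

Per-hop transmission t_tx = L/R = 43200/85500000 = 0.505263 ms.
Per-hop propagation t_prop = 75/300000000 = 0.00025 ms.
Pipeline fill: first packet needs 2·t_tx to clear all hops; remaining 152 packets each add one t_tx.
Total = (2+153-1)·t_tx + 2·t_prop = 154·0.505263 + 2·0.00025 = 77.8 ms.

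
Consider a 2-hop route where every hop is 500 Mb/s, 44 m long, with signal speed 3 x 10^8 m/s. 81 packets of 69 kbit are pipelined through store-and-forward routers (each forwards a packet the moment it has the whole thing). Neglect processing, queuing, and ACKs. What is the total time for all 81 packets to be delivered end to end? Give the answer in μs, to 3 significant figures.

Per-hop transmission t_tx = L/R = 69000/500000000 = 138 μs.
Per-hop propagation t_prop = 44/300000000 = 0.146667 μs.
Pipeline fill: first packet needs 2·t_tx to clear all hops; remaining 80 packets each add one t_tx.
Total = (2+81-1)·t_tx + 2·t_prop = 82·138 + 2·0.146667 = 11300 μs.

11300 μs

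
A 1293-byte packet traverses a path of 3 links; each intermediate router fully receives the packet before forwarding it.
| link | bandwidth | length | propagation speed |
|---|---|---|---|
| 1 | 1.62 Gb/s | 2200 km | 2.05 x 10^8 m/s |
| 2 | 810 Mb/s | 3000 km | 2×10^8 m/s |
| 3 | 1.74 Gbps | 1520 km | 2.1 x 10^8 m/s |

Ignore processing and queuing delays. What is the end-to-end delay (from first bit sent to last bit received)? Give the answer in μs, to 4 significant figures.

L = 1293 × 8 = 10344 bits.
Transmission delays (L/R per hop): 6.38519, 12.7704, 5.94483 μs; sum = 25.1004 μs.
Propagation delays (d/s per hop): 10731.7, 15000, 7238.1 μs; sum = 32969.8 μs.
End-to-end = 32990 μs.

32990 μs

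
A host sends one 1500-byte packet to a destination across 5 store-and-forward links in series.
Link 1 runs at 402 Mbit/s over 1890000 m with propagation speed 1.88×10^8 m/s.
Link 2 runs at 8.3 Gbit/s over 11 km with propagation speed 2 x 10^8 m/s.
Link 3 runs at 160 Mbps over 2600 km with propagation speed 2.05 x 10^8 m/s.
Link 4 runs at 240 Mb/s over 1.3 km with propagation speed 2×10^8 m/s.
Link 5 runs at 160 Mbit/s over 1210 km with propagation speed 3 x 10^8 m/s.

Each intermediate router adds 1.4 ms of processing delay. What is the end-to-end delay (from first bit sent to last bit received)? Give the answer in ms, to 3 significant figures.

L = 1500 × 8 = 12000 bits.
Transmission delays (L/R per hop): 0.0298507, 0.00144578, 0.075, 0.05, 0.075 ms; sum = 0.231297 ms.
Propagation delays (d/s per hop): 10.0532, 0.055, 12.6829, 0.0065, 4.03333 ms; sum = 26.831 ms.
Processing at 4 router(s): 4 × 1.4 ms = 5.6 ms.
End-to-end = 32.7 ms.

32.7 ms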